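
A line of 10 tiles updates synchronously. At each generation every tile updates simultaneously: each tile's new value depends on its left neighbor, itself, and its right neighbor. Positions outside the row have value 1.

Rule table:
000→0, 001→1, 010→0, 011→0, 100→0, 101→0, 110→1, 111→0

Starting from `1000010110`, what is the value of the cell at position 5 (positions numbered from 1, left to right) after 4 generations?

generation 1: 1000100010
generation 2: 1001000100
generation 3: 1010001001
generation 4: 1000010010
position 5 holds 0

0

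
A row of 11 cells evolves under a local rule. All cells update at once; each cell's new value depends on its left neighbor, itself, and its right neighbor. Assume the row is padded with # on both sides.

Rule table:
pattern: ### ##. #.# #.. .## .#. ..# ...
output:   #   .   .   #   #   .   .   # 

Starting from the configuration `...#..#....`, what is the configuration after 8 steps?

##..#..###.
#.#..#.##..
...#...#.#.
##..##.....
#.#.#.####.
......###..
#####.##.#.
####..#....

####..#....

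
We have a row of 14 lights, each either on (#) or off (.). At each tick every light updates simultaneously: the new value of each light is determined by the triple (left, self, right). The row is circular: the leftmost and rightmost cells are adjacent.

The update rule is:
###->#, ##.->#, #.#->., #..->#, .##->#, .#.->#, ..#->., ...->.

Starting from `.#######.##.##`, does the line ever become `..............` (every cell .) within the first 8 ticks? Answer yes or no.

no

.#######.##.##  (fixed point — unchanged through tick 8)
tick 8 is .#######.##.##, still not uniform .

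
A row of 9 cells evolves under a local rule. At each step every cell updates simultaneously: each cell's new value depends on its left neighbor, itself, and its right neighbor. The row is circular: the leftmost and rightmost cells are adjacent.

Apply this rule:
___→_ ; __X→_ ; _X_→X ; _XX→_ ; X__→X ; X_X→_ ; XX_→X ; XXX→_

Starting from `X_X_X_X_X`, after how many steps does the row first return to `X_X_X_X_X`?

18

X_X_X_X__
X_X_X_XX_
X_X_X__X_
X_X_XX_X_
X_X__X_X_
X_XX_X_X_
X__X_X_X_
XX_X_X_X_
_X_X_X_X_
_X_X_X_XX
_X_X_X__X
_X_X_XX_X
_X_X__X_X
_X_XX_X_X
_X__X_X_X
_XX_X_X_X
__X_X_X_X
X_X_X_X_X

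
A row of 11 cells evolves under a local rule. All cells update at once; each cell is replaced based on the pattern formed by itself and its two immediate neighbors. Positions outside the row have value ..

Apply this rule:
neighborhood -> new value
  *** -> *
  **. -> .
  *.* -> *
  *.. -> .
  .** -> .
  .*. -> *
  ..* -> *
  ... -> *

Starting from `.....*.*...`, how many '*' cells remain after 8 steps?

********.**
.******.*..
*.****.**.*
**.**.*..**
..*..**.*..
***.*..**.*
.*.**.*..**
***..**.*..
count of *: 6

6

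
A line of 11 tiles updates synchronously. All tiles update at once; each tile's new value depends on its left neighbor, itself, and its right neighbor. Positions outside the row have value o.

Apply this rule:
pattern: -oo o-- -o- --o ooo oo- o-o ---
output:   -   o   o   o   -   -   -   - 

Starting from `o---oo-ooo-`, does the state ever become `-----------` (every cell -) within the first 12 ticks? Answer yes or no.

yes

-o-o-------
-o-oo-----o
-o---o---o-
-oo-ooo-oo-
-----------
all cells are - at tick 5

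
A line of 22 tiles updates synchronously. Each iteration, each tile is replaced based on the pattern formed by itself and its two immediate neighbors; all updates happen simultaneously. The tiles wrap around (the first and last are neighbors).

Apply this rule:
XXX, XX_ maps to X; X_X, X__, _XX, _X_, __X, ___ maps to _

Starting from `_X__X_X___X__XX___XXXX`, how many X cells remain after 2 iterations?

______________X____XXX
____________________XX
count of X: 2

2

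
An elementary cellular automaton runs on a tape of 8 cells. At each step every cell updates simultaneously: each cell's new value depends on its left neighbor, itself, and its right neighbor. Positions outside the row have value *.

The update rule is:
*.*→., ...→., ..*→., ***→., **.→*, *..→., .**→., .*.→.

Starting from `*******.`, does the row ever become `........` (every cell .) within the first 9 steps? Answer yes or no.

......*.
........
all cells are . at step 2

yes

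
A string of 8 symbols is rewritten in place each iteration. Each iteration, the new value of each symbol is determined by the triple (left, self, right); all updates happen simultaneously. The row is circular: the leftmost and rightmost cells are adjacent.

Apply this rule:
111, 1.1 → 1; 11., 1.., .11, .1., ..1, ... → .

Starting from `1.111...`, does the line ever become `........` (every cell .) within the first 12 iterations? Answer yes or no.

yes

.1.1....
..1.....
........
all cells are . at iteration 3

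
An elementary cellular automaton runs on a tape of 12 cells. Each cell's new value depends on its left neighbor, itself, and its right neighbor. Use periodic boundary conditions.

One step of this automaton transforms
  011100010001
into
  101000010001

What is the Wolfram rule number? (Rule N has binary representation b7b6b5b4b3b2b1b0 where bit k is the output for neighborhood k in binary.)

164

position 2: 111 → 1  (bit 7 = 1)
position 3: 110 → 0  (bit 6 = 0)
position 0: 101 → 1  (bit 5 = 1)
position 4: 100 → 0  (bit 4 = 0)
position 1: 011 → 0  (bit 3 = 0)
position 7: 010 → 1  (bit 2 = 1)
position 6: 001 → 0  (bit 1 = 0)
position 5: 000 → 0  (bit 0 = 0)
bits b7..b0 = 10100100 = 164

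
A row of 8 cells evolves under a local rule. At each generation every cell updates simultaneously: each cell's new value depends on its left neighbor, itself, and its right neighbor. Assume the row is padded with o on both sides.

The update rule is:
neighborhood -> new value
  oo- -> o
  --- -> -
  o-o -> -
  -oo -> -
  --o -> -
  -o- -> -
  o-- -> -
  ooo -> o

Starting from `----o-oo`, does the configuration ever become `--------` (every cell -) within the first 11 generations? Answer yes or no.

generation 1: -------o
generation 2: --------
all cells are - at generation 2

yes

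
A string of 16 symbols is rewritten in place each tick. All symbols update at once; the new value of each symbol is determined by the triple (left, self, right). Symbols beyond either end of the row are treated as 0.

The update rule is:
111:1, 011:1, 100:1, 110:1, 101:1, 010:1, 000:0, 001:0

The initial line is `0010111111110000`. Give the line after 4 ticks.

0011111111111111

0011111111111000
0011111111111100
0011111111111110
0011111111111111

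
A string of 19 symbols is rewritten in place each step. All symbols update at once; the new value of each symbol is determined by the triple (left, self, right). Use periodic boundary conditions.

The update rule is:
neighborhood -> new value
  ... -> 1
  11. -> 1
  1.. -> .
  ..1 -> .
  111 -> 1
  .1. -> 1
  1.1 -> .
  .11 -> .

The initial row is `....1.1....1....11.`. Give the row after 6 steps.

1.1.1.1..1.1..1..1.

111.1.1.11.1.11..1.
.11.1.1..1.1..1..1.
..1.1.1..1.1..1..1.
1.1.1.1..1.1..1..1.
1.1.1.1..1.1..1..1.  (fixed point — unchanged through step 6)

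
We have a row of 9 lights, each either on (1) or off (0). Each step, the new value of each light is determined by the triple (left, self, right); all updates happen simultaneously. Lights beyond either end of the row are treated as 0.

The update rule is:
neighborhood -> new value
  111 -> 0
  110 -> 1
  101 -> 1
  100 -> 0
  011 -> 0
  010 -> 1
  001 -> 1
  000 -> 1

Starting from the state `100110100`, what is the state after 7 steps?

000011001

101011101
111100111
000101001
111111011
000001101
111110111
000011001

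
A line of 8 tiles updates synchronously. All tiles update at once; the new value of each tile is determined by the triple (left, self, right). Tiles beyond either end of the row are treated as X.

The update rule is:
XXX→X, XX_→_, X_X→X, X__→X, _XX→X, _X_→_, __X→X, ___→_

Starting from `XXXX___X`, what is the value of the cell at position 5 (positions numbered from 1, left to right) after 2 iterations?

_

XXX_X_XX
XX_X_XXX
position 5 holds _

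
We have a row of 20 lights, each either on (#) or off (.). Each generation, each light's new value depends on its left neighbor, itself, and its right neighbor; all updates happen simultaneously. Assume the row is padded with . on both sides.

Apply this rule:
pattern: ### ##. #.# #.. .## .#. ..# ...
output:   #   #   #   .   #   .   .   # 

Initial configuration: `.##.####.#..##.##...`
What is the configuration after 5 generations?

.###################

.########...#####.##
.########.#.########
.#########.#########
.###################
.###################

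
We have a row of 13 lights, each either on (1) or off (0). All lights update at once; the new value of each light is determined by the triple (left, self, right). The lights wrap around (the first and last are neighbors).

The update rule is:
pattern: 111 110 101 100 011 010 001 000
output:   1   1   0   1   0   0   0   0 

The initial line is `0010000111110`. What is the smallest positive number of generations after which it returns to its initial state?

0001000011111
1000100001111
1100010000111
1110001000011
1111000100001
1111100010000
0111110001000
0011111000100
0001111100010
0000111110001
1000011111000
0100001111100
0010000111110

13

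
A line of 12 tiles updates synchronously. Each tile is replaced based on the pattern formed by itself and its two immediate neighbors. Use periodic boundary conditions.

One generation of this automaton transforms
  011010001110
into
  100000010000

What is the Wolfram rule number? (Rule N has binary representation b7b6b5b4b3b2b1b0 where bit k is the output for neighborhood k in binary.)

position 9: 111 → 0  (bit 7 = 0)
position 2: 110 → 0  (bit 6 = 0)
position 3: 101 → 0  (bit 5 = 0)
position 5: 100 → 0  (bit 4 = 0)
position 1: 011 → 0  (bit 3 = 0)
position 4: 010 → 0  (bit 2 = 0)
position 0: 001 → 1  (bit 1 = 1)
position 6: 000 → 0  (bit 0 = 0)
bits b7..b0 = 00000010 = 2

2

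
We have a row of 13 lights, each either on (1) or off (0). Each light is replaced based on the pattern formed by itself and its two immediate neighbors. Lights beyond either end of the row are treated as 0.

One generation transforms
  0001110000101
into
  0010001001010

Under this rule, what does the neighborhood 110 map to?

At position 5 the neighborhood is 110; the next row has 0 there.

0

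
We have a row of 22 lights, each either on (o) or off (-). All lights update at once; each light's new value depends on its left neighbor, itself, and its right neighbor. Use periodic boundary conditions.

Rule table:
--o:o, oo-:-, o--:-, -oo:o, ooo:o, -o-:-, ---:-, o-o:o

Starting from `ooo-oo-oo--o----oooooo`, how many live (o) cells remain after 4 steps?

14

oo-oo-oo--o----ooooooo
o-oo-oo--o----oooooooo
-oo-oo--o----ooooooooo
oo-oo--o----ooooooooo-
count of o: 14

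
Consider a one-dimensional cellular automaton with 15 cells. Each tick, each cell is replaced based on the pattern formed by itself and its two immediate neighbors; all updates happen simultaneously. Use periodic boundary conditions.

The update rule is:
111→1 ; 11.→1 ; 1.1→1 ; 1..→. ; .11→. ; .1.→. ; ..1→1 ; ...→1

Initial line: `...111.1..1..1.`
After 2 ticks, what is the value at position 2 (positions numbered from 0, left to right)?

1

111.111..1..1..
.111.11.1..1..1
position 2 holds 1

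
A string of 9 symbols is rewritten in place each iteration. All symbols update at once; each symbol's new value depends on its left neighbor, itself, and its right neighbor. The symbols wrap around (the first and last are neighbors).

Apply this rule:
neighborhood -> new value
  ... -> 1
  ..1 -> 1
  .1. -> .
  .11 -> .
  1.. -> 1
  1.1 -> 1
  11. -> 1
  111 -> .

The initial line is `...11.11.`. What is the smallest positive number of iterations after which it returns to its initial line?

18

iteration 1: 111.11.11
iteration 2: ..11.11..
iteration 3: 11.11.111
iteration 4: .11.11...
iteration 5: 1.11.1111
iteration 6: 11.11....
iteration 7: .11.11111
iteration 8: 1.11....1
iteration 9: 11.11111.
iteration 10: .11....11
iteration 11: 1.11111.1
iteration 12: 11....11.
iteration 13: .11111.11
iteration 14: 1....11.1
iteration 15: 11111.11.
iteration 16: ....11.11
iteration 17: 1111.11.1
iteration 18: ...11.11.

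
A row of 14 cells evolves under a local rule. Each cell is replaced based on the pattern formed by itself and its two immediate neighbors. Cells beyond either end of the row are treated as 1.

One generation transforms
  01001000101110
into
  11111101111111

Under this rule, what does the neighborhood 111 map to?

At position 11 the neighborhood is 111; the next row has 1 there.

1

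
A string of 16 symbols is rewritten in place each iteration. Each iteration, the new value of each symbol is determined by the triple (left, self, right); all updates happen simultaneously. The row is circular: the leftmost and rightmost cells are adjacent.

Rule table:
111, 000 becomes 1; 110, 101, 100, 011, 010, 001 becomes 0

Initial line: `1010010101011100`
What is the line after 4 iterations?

0000000000001000
1111111111100011
1111111111001001
1111111110000000

1111111110000000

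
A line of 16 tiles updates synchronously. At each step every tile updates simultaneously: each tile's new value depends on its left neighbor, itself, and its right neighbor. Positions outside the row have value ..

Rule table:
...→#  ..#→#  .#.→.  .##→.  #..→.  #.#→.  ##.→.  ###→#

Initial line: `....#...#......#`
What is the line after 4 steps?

..##..#...##..#.

step 1: ####..##..#####.
step 2: .##..#...#.###..
step 3: #...#..##...#..#
step 4: ..##..#...##..#.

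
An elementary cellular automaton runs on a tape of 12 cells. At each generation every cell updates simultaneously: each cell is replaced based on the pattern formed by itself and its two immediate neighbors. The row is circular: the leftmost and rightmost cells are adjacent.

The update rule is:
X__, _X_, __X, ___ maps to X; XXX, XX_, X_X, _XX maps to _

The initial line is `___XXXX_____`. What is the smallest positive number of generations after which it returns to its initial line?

2

XXX____XXXXX
___XXXX_____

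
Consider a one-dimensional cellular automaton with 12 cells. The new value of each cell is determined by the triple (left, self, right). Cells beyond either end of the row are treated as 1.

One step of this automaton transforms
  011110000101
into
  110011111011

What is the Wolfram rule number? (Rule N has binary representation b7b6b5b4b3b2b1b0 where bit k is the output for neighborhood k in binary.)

position 2: 111 → 0  (bit 7 = 0)
position 4: 110 → 1  (bit 6 = 1)
position 0: 101 → 1  (bit 5 = 1)
position 5: 100 → 1  (bit 4 = 1)
position 1: 011 → 1  (bit 3 = 1)
position 9: 010 → 0  (bit 2 = 0)
position 8: 001 → 1  (bit 1 = 1)
position 6: 000 → 1  (bit 0 = 1)
bits b7..b0 = 01111011 = 123

123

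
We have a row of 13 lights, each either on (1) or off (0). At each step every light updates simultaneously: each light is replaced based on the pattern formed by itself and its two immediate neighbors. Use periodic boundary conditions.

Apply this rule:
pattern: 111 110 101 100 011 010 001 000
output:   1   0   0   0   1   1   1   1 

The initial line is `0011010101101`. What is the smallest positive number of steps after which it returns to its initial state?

26

0110010101001
0100110101011
0101100101010
1101001101010
1001011001010
1011010011010
1010010110010
1010110100110
1010100101100
1010101101001
0010101001011
0110101011010
1100101010010
1001101010110
1011001010100
1010011010101
0010110010101
0110100110101
0100101100101
0101101001101
0101001011001
0101011010011
0101010010110
1101010110100
1001010100101
0011010101101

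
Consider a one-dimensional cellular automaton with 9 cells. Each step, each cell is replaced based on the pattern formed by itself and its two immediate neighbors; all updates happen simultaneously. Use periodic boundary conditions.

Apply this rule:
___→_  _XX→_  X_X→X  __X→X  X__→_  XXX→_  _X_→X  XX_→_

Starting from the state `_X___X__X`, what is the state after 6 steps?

__X_____X

XX__XX_XX
___X__X__
__XX_XX__
_X__X____
XX_XX____
__X_____X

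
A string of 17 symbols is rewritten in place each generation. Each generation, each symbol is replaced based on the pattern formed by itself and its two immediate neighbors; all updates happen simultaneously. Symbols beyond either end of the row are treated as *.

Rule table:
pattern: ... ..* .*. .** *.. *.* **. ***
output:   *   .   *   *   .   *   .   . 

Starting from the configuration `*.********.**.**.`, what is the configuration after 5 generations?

.**.......**.**.*
**..*****.*.**.**
....*....****.**.
.**.*.**.*...**.*
**.****.**.*.*.**

**.****.**.*.*.**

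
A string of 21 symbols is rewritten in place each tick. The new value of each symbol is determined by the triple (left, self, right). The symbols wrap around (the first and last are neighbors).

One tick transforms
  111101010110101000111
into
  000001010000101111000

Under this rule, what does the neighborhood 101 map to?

0

At position 4 the neighborhood is 101; the next row has 0 there.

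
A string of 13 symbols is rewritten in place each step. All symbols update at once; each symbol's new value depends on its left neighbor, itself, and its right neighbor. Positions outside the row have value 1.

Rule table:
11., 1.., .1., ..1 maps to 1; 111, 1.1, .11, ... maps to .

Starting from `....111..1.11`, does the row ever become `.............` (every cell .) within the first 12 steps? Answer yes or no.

1..1..1111...
111111...11.1
.....11.1.1..
1...1.1.1.111
11.11.1.1....
.1..1.1.11..1
.1111.1..111.
....1.111..1.
1..11...1111.
111.11.1...1.
..1..1.11.11.
111111..1..1.
step 12 is 111111..1..1., still not uniform .

no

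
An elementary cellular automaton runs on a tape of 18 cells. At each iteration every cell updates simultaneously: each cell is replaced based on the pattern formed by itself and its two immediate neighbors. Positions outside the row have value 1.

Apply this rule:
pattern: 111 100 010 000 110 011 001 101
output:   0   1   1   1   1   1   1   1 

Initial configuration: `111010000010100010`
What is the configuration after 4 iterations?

111000000000000000

iteration 1: 001111111111111111
iteration 2: 111000000000000000
iteration 3: 001111111111111111  (repeats iteration 1; period 2)
iteration 4: 111000000000000000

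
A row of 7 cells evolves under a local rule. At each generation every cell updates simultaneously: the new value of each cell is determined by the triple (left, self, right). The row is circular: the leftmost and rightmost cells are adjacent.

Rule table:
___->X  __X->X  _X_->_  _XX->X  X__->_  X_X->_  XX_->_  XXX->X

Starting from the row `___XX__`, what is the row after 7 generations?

XXXXX__

XXXX__X
XXX__XX
XX__XXX
X__XXXX
__XXXXX
_XXXXX_
XXXXX__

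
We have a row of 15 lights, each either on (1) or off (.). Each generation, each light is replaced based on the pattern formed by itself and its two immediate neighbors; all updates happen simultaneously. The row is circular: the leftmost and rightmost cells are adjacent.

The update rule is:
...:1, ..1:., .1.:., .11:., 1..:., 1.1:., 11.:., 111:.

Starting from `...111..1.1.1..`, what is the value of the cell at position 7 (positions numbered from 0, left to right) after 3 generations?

11............1
...1111111111..
11............1
position 7 holds .

.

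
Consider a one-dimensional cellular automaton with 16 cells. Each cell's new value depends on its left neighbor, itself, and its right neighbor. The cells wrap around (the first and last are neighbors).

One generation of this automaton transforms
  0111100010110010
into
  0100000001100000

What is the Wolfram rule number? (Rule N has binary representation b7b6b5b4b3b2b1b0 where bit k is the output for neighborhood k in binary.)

40

position 2: 111 → 0  (bit 7 = 0)
position 4: 110 → 0  (bit 6 = 0)
position 9: 101 → 1  (bit 5 = 1)
position 5: 100 → 0  (bit 4 = 0)
position 1: 011 → 1  (bit 3 = 1)
position 8: 010 → 0  (bit 2 = 0)
position 0: 001 → 0  (bit 1 = 0)
position 6: 000 → 0  (bit 0 = 0)
bits b7..b0 = 00101000 = 40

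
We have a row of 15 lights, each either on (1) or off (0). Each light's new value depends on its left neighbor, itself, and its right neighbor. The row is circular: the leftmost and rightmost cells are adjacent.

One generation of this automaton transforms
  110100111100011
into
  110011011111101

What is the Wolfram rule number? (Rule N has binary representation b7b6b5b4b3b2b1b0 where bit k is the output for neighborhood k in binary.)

position 0: 111 → 1  (bit 7 = 1)
position 1: 110 → 1  (bit 6 = 1)
position 2: 101 → 0  (bit 5 = 0)
position 4: 100 → 1  (bit 4 = 1)
position 6: 011 → 0  (bit 3 = 0)
position 3: 010 → 0  (bit 2 = 0)
position 5: 001 → 1  (bit 1 = 1)
position 11: 000 → 1  (bit 0 = 1)
bits b7..b0 = 11010011 = 211

211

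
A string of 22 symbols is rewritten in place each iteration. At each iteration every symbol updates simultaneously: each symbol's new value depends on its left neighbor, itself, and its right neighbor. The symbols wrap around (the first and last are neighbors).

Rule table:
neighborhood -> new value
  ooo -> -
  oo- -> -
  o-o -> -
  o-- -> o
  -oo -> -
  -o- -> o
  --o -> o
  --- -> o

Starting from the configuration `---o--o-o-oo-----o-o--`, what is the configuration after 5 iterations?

ooooooo-o---oooooo-ooo
--------oooo----------
oooooooo----oooooooooo
--------oooo----------  (repeats iteration 2; period 2)
iteration 5: oooooooo----oooooooooo

oooooooo----oooooooooo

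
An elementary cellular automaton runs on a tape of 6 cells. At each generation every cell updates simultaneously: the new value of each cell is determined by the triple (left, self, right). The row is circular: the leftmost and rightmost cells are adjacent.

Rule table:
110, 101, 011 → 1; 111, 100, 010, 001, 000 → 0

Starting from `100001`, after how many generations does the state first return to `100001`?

1

100001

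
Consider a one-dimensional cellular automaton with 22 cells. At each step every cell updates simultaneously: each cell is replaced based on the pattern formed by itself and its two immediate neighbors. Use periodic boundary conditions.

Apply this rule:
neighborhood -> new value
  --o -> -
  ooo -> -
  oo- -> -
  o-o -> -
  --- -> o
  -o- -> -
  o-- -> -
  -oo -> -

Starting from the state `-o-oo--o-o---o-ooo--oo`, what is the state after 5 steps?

step 1: -----------o----------
step 2: oooooooooo---ooooooooo
step 3: -----------o----------  (repeats step 1; period 2)
step 5: -----------o----------

-----------o----------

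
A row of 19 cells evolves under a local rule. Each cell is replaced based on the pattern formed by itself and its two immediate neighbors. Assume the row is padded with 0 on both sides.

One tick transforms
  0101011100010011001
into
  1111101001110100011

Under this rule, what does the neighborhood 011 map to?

At position 5 the neighborhood is 011; the next row has 0 there.

0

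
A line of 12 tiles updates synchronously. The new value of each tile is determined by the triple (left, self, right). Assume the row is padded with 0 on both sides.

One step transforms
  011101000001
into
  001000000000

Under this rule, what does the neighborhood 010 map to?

At position 5 the neighborhood is 010; the next row has 0 there.

0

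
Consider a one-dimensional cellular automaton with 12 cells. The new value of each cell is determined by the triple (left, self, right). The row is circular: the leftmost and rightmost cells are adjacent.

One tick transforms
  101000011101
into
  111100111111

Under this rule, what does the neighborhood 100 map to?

1

At position 3 the neighborhood is 100; the next row has 1 there.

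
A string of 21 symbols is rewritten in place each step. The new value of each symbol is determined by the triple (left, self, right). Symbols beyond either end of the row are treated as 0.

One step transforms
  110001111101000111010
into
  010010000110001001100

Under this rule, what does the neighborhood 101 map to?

At position 10 the neighborhood is 101; the next row has 1 there.

1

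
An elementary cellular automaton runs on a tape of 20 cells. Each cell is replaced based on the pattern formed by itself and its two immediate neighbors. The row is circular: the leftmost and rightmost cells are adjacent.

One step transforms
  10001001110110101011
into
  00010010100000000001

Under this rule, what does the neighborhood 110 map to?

0

At position 0 the neighborhood is 110; the next row has 0 there.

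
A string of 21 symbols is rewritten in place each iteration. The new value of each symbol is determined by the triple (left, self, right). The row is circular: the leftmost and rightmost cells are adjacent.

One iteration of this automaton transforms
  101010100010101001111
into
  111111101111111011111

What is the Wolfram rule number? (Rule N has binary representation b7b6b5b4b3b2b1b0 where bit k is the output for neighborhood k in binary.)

239

position 18: 111 → 1  (bit 7 = 1)
position 0: 110 → 1  (bit 6 = 1)
position 1: 101 → 1  (bit 5 = 1)
position 7: 100 → 0  (bit 4 = 0)
position 17: 011 → 1  (bit 3 = 1)
position 2: 010 → 1  (bit 2 = 1)
position 9: 001 → 1  (bit 1 = 1)
position 8: 000 → 1  (bit 0 = 1)
bits b7..b0 = 11101111 = 239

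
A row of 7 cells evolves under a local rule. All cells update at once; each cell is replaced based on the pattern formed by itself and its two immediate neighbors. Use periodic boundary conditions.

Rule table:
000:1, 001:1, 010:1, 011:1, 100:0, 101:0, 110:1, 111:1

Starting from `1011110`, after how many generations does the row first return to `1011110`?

1

1011110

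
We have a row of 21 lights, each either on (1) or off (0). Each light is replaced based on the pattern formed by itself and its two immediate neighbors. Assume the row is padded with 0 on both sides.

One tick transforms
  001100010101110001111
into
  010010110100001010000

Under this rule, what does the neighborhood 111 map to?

0

At position 12 the neighborhood is 111; the next row has 0 there.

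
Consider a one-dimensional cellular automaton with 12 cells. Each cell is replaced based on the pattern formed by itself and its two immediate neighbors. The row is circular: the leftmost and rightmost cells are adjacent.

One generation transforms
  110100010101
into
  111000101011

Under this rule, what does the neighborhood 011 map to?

1

At position 11 the neighborhood is 011; the next row has 1 there.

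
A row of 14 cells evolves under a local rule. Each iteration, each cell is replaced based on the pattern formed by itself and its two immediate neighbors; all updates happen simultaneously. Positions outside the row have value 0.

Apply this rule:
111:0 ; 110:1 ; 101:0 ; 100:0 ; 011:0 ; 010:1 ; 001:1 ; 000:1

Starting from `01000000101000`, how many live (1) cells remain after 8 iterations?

4

11011111101011
01000000101001
11011111101011  (repeats iteration 1; period 2)
iteration 8: 01000000101001
count of 1: 4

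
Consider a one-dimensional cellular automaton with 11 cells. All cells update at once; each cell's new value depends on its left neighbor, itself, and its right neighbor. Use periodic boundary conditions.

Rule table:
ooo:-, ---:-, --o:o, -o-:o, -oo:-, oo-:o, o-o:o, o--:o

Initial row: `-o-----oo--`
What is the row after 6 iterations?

oo-ooo-oo--

iteration 1: ooo---o-oo-
iteration 2: --oo-ooo-oo
iteration 3: oo-oo--oo-o
iteration 4: -oo-ooo-oo-
iteration 5: o-oo--oo-oo
iteration 6: oo-ooo-oo--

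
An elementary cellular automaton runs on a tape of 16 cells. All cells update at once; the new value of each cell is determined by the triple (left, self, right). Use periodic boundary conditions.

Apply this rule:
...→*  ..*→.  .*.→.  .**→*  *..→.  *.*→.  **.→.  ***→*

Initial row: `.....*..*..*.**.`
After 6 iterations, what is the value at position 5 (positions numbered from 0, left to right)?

*

iteration 1: ****.........*..
iteration 2: ***..*******....
iteration 3: **...******..**.
iteration 4: *..*.*****...*..
iteration 5: .....****..*....
iteration 6: ****.***.....***
position 5 holds *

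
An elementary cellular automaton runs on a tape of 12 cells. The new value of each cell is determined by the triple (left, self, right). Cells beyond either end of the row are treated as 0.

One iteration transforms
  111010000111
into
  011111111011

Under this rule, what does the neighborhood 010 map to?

At position 4 the neighborhood is 010; the next row has 1 there.

1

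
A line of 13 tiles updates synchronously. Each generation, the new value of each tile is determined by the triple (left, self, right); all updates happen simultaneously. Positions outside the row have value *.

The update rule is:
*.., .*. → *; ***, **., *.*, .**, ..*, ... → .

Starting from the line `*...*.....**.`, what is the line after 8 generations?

*..**..**....

.*..**.......
.**...*......
...*..**.....
*..**...*....
.*...*..**...
.**..**...*..
...*...*..**.
*..**..**....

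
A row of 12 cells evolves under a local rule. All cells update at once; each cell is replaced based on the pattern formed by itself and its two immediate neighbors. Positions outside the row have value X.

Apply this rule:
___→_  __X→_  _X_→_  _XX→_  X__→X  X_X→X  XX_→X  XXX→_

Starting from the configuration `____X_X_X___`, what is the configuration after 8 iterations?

iteration 1: X____X_X_X__
iteration 2: XX____X_X_X_
iteration 3: _XX____X_X_X
iteration 4: X_XX____X_X_
iteration 5: XX_XX____X_X
iteration 6: _XX_XX____X_
iteration 7: X_XX_XX____X
iteration 8: XX_XX_XX____

XX_XX_XX____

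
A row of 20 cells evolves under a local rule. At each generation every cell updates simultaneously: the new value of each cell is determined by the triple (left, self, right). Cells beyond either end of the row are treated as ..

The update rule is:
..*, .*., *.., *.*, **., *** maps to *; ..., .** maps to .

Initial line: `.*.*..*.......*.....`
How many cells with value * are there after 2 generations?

generation 1: ********.....***....
generation 2: .********...*.***...
count of *: 12

12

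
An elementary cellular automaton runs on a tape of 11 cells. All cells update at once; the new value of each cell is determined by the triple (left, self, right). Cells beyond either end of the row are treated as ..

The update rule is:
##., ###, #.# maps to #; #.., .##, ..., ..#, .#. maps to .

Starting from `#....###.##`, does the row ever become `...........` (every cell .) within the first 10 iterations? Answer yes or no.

yes

......###.#
.......###.
........##.
.........#.
...........
all cells are . at iteration 5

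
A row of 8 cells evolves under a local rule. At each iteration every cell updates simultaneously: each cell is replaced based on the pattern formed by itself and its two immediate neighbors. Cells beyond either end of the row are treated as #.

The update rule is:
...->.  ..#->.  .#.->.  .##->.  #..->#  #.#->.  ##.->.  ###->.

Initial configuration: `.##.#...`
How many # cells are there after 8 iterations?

3

iteration 1: .....#..
iteration 2: #.....#.
iteration 3: .#......
iteration 4: ..#.....
iteration 5: #..#....
iteration 6: .#..#...
iteration 7: ..#..#..
iteration 8: #..#..#.
count of #: 3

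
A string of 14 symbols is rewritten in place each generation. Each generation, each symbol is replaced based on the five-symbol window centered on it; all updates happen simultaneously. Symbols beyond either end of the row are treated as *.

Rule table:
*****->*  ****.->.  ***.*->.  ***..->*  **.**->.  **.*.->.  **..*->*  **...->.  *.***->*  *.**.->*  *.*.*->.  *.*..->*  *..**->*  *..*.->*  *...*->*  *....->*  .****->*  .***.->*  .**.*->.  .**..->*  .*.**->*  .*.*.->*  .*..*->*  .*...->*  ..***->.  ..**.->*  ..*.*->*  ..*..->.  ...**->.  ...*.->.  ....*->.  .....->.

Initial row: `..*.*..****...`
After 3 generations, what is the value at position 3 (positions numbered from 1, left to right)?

*

*******.*.*.*.
*****....*.*.*
***.*.*..**.**
position 3 holds *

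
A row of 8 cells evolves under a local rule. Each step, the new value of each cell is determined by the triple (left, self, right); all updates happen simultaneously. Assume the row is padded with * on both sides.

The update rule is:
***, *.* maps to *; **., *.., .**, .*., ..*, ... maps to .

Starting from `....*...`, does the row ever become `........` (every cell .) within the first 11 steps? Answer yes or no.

yes

step 1: ........
all cells are . at step 1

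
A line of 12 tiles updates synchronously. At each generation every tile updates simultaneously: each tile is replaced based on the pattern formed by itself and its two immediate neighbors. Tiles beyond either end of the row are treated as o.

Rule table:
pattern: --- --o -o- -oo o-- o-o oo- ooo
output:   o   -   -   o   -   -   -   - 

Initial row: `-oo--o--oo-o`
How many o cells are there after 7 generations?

5

generation 1: -o------o--o
generation 2: ---oooo----o
generation 3: -o-o----oo-o
generation 4: -----oo-o--o
generation 5: -ooo-o-----o
generation 6: -o-----ooo-o
generation 7: ---ooo-o---o
count of o: 5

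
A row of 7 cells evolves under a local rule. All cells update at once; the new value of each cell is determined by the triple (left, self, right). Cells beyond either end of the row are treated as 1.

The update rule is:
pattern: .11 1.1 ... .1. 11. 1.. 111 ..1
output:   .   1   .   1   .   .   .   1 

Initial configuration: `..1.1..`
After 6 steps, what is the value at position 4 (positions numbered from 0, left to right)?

.1111.1
1....1.
....111
...1...
..11..1
.1...1.
position 4 holds .

.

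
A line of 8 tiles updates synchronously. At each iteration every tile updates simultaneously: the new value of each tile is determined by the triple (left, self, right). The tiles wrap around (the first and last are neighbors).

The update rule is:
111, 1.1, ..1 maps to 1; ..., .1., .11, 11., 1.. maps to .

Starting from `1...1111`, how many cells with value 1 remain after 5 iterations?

3

...1.111
..1.1.1.
.1.1.1..
1.1.1...
.1.1...1
count of 1: 3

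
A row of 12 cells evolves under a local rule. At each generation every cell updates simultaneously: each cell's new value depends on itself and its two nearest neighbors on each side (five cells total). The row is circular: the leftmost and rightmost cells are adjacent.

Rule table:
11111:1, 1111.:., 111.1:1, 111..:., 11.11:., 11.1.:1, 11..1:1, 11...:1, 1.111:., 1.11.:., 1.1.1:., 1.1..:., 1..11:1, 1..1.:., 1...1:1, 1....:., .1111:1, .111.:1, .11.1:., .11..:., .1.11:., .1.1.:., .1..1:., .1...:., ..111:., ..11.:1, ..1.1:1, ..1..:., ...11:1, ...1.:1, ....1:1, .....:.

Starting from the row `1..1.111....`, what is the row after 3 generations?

.1.111....11

generation 1: ...1..1.1.11
generation 2: 111...1.....
generation 3: .1.111....11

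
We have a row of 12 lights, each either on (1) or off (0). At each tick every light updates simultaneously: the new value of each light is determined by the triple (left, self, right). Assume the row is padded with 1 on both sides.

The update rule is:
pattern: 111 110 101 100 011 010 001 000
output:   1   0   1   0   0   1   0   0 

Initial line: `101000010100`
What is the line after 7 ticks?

011000011100
100000001000
000000001000
000000001000  (fixed point — unchanged through tick 7)

000000001000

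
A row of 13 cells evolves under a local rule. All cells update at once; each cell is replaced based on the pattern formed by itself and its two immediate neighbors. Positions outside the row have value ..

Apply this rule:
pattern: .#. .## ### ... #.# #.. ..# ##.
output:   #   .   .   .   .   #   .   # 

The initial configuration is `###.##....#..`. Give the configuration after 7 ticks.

.......##.#.#

..#..##...##.
..##..##...##
...##..##...#
....##..##..#
.....##..##.#
......##..#.#
.......##.#.#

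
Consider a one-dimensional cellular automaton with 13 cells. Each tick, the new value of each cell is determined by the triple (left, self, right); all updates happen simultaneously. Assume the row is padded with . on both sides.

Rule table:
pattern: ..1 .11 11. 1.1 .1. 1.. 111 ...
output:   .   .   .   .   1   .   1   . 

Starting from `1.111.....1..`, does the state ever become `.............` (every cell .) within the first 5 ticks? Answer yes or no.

1..1......1..
1..1......1..  (fixed point — unchanged through tick 5)
tick 5 is 1..1......1.., still not uniform .

no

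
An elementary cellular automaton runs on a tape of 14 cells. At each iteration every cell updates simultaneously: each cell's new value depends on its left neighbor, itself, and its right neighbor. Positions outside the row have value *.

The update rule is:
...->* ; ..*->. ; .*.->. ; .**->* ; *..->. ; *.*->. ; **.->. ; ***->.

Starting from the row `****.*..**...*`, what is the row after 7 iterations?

.***.*.......*

........*..*.*
.******......*
.*......****.*
...****.*....*
.*.*......**.*
.....****.*..*
.***.*.......*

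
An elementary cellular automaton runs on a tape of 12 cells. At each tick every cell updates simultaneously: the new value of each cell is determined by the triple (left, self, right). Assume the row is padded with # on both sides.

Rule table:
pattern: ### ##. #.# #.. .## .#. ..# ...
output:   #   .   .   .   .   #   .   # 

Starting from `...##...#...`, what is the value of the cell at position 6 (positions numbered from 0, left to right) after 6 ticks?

#

tick 1: .#....#.#.#.
tick 2: .#.##.#.#.#.
tick 3: .#....#.#.#.  (repeats tick 1; period 2)
tick 6: .#.##.#.#.#.
position 6 holds #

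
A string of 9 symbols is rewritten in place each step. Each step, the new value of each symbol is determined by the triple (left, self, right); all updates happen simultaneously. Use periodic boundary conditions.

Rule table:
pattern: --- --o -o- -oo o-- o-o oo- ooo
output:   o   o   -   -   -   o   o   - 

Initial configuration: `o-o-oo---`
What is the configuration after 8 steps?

-o-o-oo-o

step 1: -o-o-o-oo
step 2: o-o-o-o-o
step 3: oo-o-o-o-
step 4: -oo-o-o-o
step 5: o-oo-o-o-
step 6: -o-oo-o-o
step 7: o-o-oo-o-
step 8: -o-o-oo-o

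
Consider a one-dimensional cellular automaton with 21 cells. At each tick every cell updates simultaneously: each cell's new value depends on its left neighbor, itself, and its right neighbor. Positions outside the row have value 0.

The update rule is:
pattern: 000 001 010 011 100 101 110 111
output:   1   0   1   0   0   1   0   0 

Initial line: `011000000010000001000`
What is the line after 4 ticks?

000011111010111101011
111000000111000011100
000011110000011000001
111000000111000011101

111000000111000011101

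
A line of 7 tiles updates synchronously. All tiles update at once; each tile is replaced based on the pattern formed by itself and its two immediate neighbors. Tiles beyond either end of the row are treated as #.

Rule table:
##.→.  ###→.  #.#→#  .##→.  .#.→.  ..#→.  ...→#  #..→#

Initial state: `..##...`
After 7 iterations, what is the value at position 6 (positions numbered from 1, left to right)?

#...##.
.##...#
#..##..
.#...#.
#.##..#
.#..#..
#.#..#.
position 6 holds #

#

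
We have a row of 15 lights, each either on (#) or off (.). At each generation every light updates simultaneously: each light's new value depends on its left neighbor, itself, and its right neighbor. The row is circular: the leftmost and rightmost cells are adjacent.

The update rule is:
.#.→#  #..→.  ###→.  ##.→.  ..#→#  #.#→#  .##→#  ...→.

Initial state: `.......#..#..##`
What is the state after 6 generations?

......##.##.##.
.....##.##.##..
....##.##.##...
...##.##.##....
..##.##.##.....
.##.##.##......

.##.##.##......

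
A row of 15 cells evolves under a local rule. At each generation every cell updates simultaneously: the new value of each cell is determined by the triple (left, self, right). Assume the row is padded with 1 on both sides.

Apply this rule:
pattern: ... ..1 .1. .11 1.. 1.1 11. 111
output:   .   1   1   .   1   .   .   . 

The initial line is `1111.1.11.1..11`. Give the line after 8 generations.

1.1......1....1

.....1....111..
1...111..1...11
.1.1...1111.1..
.1.11.1.....111
.1....11...1...
.11..1..1.111.1
...111111......
1.1......1....1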